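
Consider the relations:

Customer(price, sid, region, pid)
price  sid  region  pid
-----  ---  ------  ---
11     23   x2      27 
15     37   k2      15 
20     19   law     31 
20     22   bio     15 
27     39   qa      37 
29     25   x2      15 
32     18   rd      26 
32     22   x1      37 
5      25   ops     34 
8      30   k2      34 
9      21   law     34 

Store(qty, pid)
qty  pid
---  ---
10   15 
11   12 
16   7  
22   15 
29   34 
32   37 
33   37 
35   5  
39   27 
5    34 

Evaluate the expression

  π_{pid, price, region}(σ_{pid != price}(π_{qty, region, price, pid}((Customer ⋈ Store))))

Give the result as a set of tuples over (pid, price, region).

Natural join on pid: {(11, 23, x2, 27, 39), (15, 37, k2, 15, 10), (15, 37, k2, 15, 22), (20, 22, bio, 15, 10), (20, 22, bio, 15, 22), (27, 39, qa, 37, 32), (27, 39, qa, 37, 33), (29, 25, x2, 15, 10), (29, 25, x2, 15, 22), (32, 22, x1, 37, 32), (32, 22, x1, 37, 33), (5, 25, ops, 34, 29), (5, 25, ops, 34, 5), (8, 30, k2, 34, 29), (8, 30, k2, 34, 5), (9, 21, law, 34, 29), (9, 21, law, 34, 5)}
π_{qty, region, price, pid} gives {(10, bio, 20, 15), (10, k2, 15, 15), (10, x2, 29, 15), (22, bio, 20, 15), (22, k2, 15, 15), (22, x2, 29, 15), (29, k2, 8, 34), (29, law, 9, 34), (29, ops, 5, 34), (32, qa, 27, 37), (32, x1, 32, 37), (33, qa, 27, 37), (33, x1, 32, 37), (39, x2, 11, 27), (5, k2, 8, 34), (5, law, 9, 34), (5, ops, 5, 34)}.
Filtering on pid != price leaves {(10, bio, 20, 15), (10, x2, 29, 15), (22, bio, 20, 15), (22, x2, 29, 15), (29, k2, 8, 34), (29, law, 9, 34), (29, ops, 5, 34), (32, qa, 27, 37), (32, x1, 32, 37), (33, qa, 27, 37), (33, x1, 32, 37), (39, x2, 11, 27), (5, k2, 8, 34), (5, law, 9, 34), (5, ops, 5, 34)}.
π_{pid, price, region} gives {(15, 20, bio), (15, 29, x2), (27, 11, x2), (34, 5, ops), (34, 8, k2), (34, 9, law), (37, 27, qa), (37, 32, x1)} (7 duplicate(s) eliminated).

{(15, 20, bio), (15, 29, x2), (27, 11, x2), (34, 5, ops), (34, 8, k2), (34, 9, law), (37, 27, qa), (37, 32, x1)}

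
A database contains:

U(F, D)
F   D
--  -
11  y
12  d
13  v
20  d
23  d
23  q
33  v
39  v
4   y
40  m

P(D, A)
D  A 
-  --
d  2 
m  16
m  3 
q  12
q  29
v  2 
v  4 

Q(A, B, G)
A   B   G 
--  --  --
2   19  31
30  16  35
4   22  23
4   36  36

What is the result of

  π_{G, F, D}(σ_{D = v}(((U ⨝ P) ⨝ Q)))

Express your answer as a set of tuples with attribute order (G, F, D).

{(23, 13, v), (23, 33, v), (23, 39, v), (31, 13, v), (31, 33, v), (31, 39, v), (36, 13, v), (36, 33, v), (36, 39, v)}

U ⋈ P (natural join on D): {(12, d, 2), (13, v, 2), (13, v, 4), (20, d, 2), (23, d, 2), (23, q, 12), (23, q, 29), (33, v, 2), (33, v, 4), (39, v, 2), (39, v, 4), (40, m, 16), (40, m, 3)}
(U ⨝ P) ⋈ Q (natural join on A): {(12, d, 2, 19, 31), (13, v, 2, 19, 31), (13, v, 4, 22, 23), (13, v, 4, 36, 36), (20, d, 2, 19, 31), (23, d, 2, 19, 31), (33, v, 2, 19, 31), (33, v, 4, 22, 23), (33, v, 4, 36, 36), (39, v, 2, 19, 31), (39, v, 4, 22, 23), (39, v, 4, 36, 36)}
σ[D = v]: keep tuples satisfying D = v → {(13, v, 2, 19, 31), (13, v, 4, 22, 23), (13, v, 4, 36, 36), (33, v, 2, 19, 31), (33, v, 4, 22, 23), (33, v, 4, 36, 36), (39, v, 2, 19, 31), (39, v, 4, 22, 23), (39, v, 4, 36, 36)}
Keep only column(s) G, F, D: {(23, 13, v), (23, 33, v), (23, 39, v), (31, 13, v), (31, 33, v), (31, 39, v), (36, 13, v), (36, 33, v), (36, 39, v)}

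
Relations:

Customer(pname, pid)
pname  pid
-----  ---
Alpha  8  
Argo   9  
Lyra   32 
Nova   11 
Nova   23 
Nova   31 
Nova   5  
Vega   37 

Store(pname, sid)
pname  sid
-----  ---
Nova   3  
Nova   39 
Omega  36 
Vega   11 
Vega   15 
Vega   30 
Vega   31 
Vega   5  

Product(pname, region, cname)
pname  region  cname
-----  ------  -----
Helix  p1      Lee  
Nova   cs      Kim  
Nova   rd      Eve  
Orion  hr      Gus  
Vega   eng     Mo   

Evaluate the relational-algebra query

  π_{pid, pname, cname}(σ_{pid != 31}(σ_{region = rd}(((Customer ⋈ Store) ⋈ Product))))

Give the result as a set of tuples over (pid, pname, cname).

Customer ⋈ Store (natural join on pname): {(Nova, 11, 3), (Nova, 11, 39), (Nova, 23, 3), (Nova, 23, 39), (Nova, 31, 3), (Nova, 31, 39), (Nova, 5, 3), (Nova, 5, 39), (Vega, 37, 11), (Vega, 37, 15), (Vega, 37, 30), (Vega, 37, 31), (Vega, 37, 5)}
(Customer ⋈ Store) ⋈ Product (natural join on pname): {(Nova, 11, 3, cs, Kim), (Nova, 11, 3, rd, Eve), (Nova, 11, 39, cs, Kim), (Nova, 11, 39, rd, Eve), (Nova, 23, 3, cs, Kim), (Nova, 23, 3, rd, Eve), (Nova, 23, 39, cs, Kim), (Nova, 23, 39, rd, Eve), (Nova, 31, 3, cs, Kim), (Nova, 31, 3, rd, Eve), (Nova, 31, 39, cs, Kim), (Nova, 31, 39, rd, Eve), (Nova, 5, 3, cs, Kim), (Nova, 5, 3, rd, Eve), (Nova, 5, 39, cs, Kim), (Nova, 5, 39, rd, Eve), (Vega, 37, 11, eng, Mo), (Vega, 37, 15, eng, Mo), (Vega, 37, 30, eng, Mo), (Vega, 37, 31, eng, Mo), (Vega, 37, 5, eng, Mo)}
Apply σ_{region = rd}; surviving tuples: {(Nova, 11, 3, rd, Eve), (Nova, 11, 39, rd, Eve), (Nova, 23, 3, rd, Eve), (Nova, 23, 39, rd, Eve), (Nova, 31, 3, rd, Eve), (Nova, 31, 39, rd, Eve), (Nova, 5, 3, rd, Eve), (Nova, 5, 39, rd, Eve)}
Apply σ_{pid != 31}; surviving tuples: {(Nova, 11, 3, rd, Eve), (Nova, 11, 39, rd, Eve), (Nova, 23, 3, rd, Eve), (Nova, 23, 39, rd, Eve), (Nova, 5, 3, rd, Eve), (Nova, 5, 39, rd, Eve)}
Projecting to pid, pname, cname (3 duplicate(s) eliminated): {(11, Nova, Eve), (23, Nova, Eve), (5, Nova, Eve)}

{(11, Nova, Eve), (23, Nova, Eve), (5, Nova, Eve)}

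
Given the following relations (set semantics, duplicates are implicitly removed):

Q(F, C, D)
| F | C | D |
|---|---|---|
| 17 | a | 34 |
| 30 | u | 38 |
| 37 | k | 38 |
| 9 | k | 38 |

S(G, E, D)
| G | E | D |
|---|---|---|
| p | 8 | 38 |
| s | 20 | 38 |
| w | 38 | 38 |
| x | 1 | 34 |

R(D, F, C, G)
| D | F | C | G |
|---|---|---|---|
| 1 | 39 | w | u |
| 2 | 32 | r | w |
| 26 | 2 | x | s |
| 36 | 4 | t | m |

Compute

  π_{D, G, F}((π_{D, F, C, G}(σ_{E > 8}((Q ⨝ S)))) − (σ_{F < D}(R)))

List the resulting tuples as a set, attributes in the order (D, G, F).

{(38, s, 30), (38, s, 37), (38, s, 9), (38, w, 30), (38, w, 37), (38, w, 9)}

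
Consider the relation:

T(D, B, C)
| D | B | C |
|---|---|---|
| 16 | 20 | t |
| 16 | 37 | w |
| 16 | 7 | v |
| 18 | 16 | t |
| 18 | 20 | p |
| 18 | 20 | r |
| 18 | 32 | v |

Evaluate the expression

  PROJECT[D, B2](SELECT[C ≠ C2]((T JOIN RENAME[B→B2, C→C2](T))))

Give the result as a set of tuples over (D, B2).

{(16, 20), (16, 37), (16, 7), (18, 16), (18, 20), (18, 32)}

ρ[B→B2, C→C2]: schema becomes (D, B2, C2); tuples unchanged.
T ⋈ RENAME[B→B2, C→C2](T) (natural join on D): {(16, 20, t, 20, t), (16, 20, t, 37, w), (16, 20, t, 7, v), (16, 37, w, 20, t), (16, 37, w, 37, w), (16, 37, w, 7, v), (16, 7, v, 20, t), (16, 7, v, 37, w), (16, 7, v, 7, v), (18, 16, t, 16, t), (18, 16, t, 20, p), (18, 16, t, 20, r), (18, 16, t, 32, v), (18, 20, p, 16, t), (18, 20, p, 20, p), (18, 20, p, 20, r), (18, 20, p, 32, v), (18, 20, r, 16, t), (18, 20, r, 20, p), (18, 20, r, 20, r), (18, 20, r, 32, v), (18, 32, v, 16, t), (18, 32, v, 20, p), (18, 32, v, 20, r), (18, 32, v, 32, v)}
σ[C ≠ C2]: keep tuples satisfying C ≠ C2 → {(16, 20, t, 37, w), (16, 20, t, 7, v), (16, 37, w, 20, t), (16, 37, w, 7, v), (16, 7, v, 20, t), (16, 7, v, 37, w), (18, 16, t, 20, p), (18, 16, t, 20, r), (18, 16, t, 32, v), (18, 20, p, 16, t), (18, 20, p, 20, r), (18, 20, p, 32, v), (18, 20, r, 16, t), (18, 20, r, 20, p), (18, 20, r, 32, v), (18, 32, v, 16, t), (18, 32, v, 20, p), (18, 32, v, 20, r)}
Keep only column(s) D, B2 (12 duplicate(s) eliminated): {(16, 20), (16, 37), (16, 7), (18, 16), (18, 20), (18, 32)}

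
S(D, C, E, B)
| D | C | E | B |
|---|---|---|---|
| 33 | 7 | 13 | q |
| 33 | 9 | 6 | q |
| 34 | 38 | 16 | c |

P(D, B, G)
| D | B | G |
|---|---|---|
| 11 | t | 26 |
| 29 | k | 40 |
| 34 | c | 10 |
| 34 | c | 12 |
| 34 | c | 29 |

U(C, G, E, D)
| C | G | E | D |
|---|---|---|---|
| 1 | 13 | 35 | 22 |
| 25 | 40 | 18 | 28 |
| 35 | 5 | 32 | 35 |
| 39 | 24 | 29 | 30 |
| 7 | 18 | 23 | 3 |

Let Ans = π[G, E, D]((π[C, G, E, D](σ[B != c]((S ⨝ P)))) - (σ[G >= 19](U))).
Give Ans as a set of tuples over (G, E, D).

Natural join on D, B: {(34, 38, 16, c, 10), (34, 38, 16, c, 12), (34, 38, 16, c, 29)}
Selection B != c: {}
π[C, G, E, D]: project onto (C, G, E, D) → {}
Selection G >= 19: {(25, 40, 18, 28), (39, 24, 29, 30)}
Taking the difference: {}
π[G, E, D]: project onto (G, E, D) → {}

{}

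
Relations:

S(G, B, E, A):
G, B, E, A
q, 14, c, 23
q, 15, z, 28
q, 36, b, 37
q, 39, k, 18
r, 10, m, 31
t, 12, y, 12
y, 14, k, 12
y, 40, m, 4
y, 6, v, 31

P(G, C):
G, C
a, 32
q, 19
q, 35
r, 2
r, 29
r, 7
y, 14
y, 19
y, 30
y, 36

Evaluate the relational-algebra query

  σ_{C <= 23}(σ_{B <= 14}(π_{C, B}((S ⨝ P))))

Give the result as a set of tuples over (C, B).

Joining S and P on G yields {(q, 14, c, 23, 19), (q, 14, c, 23, 35), (q, 15, z, 28, 19), (q, 15, z, 28, 35), (q, 36, b, 37, 19), (q, 36, b, 37, 35), (q, 39, k, 18, 19), (q, 39, k, 18, 35), (r, 10, m, 31, 2), (r, 10, m, 31, 29), (r, 10, m, 31, 7), (y, 14, k, 12, 14), (y, 14, k, 12, 19), (y, 14, k, 12, 30), (y, 14, k, 12, 36), (y, 40, m, 4, 14), (y, 40, m, 4, 19), (y, 40, m, 4, 30), (y, 40, m, 4, 36), (y, 6, v, 31, 14), (y, 6, v, 31, 19), (y, 6, v, 31, 30), (y, 6, v, 31, 36)}.
Projecting to C, B (1 duplicate(s) eliminated): {(14, 14), (14, 40), (14, 6), (19, 14), (19, 15), (19, 36), (19, 39), (19, 40), (19, 6), (2, 10), (29, 10), (30, 14), (30, 40), (30, 6), (35, 14), (35, 15), (35, 36), (35, 39), (36, 14), (36, 40), (36, 6), (7, 10)}
Selection B <= 14: {(14, 14), (14, 6), (19, 14), (19, 6), (2, 10), (29, 10), (30, 14), (30, 6), (35, 14), (36, 14), (36, 6), (7, 10)}
Selection C <= 23: {(14, 14), (14, 6), (19, 14), (19, 6), (2, 10), (7, 10)}

{(14, 14), (14, 6), (19, 14), (19, 6), (2, 10), (7, 10)}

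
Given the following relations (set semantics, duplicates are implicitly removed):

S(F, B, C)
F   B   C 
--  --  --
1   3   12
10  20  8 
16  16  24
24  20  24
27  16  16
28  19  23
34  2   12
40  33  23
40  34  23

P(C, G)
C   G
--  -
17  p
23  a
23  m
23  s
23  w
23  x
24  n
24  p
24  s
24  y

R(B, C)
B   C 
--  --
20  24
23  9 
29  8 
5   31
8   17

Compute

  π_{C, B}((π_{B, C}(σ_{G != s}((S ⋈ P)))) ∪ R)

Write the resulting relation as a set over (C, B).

{(17, 8), (23, 19), (23, 33), (23, 34), (24, 16), (24, 20), (31, 5), (8, 29), (9, 23)}

Natural join on C: {(16, 16, 24, n), (16, 16, 24, p), (16, 16, 24, s), (16, 16, 24, y), (24, 20, 24, n), (24, 20, 24, p), (24, 20, 24, s), (24, 20, 24, y), (28, 19, 23, a), (28, 19, 23, m), (28, 19, 23, s), (28, 19, 23, w), (28, 19, 23, x), (40, 33, 23, a), (40, 33, 23, m), (40, 33, 23, s), (40, 33, 23, w), (40, 33, 23, x), (40, 34, 23, a), (40, 34, 23, m), (40, 34, 23, s), (40, 34, 23, w), (40, 34, 23, x)}
Selection G != s: {(16, 16, 24, n), (16, 16, 24, p), (16, 16, 24, y), (24, 20, 24, n), (24, 20, 24, p), (24, 20, 24, y), (28, 19, 23, a), (28, 19, 23, m), (28, 19, 23, w), (28, 19, 23, x), (40, 33, 23, a), (40, 33, 23, m), (40, 33, 23, w), (40, 33, 23, x), (40, 34, 23, a), (40, 34, 23, m), (40, 34, 23, w), (40, 34, 23, x)}
Keep only column(s) B, C (13 duplicate(s) eliminated): {(16, 24), (19, 23), (20, 24), (33, 23), (34, 23)}
Union: {(16, 24), (19, 23), (20, 24), (33, 23), (34, 23)} with {(20, 24), (23, 9), (29, 8), (5, 31), (8, 17)} → {(16, 24), (19, 23), (20, 24), (23, 9), (29, 8), (33, 23), (34, 23), (5, 31), (8, 17)}
Keep only column(s) C, B: {(17, 8), (23, 19), (23, 33), (23, 34), (24, 16), (24, 20), (31, 5), (8, 29), (9, 23)}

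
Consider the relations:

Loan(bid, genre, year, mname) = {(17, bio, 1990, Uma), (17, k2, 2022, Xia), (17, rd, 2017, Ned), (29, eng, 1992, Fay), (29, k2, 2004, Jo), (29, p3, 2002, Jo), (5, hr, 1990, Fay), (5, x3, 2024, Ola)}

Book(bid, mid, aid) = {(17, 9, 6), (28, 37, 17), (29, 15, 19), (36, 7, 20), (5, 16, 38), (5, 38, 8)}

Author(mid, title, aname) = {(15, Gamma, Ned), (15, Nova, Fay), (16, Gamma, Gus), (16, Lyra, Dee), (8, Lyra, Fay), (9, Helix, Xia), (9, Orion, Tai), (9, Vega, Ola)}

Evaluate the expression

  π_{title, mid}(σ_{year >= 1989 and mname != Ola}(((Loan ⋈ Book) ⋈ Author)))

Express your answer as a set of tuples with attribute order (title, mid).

Joining Loan and Book on bid yields {(17, bio, 1990, Uma, 9, 6), (17, k2, 2022, Xia, 9, 6), (17, rd, 2017, Ned, 9, 6), (29, eng, 1992, Fay, 15, 19), (29, k2, 2004, Jo, 15, 19), (29, p3, 2002, Jo, 15, 19), (5, hr, 1990, Fay, 16, 38), (5, hr, 1990, Fay, 38, 8), (5, x3, 2024, Ola, 16, 38), (5, x3, 2024, Ola, 38, 8)}.
Joining (Loan ⋈ Book) and Author on mid yields {(17, bio, 1990, Uma, 9, 6, Helix, Xia), (17, bio, 1990, Uma, 9, 6, Orion, Tai), (17, bio, 1990, Uma, 9, 6, Vega, Ola), (17, k2, 2022, Xia, 9, 6, Helix, Xia), (17, k2, 2022, Xia, 9, 6, Orion, Tai), (17, k2, 2022, Xia, 9, 6, Vega, Ola), (17, rd, 2017, Ned, 9, 6, Helix, Xia), (17, rd, 2017, Ned, 9, 6, Orion, Tai), (17, rd, 2017, Ned, 9, 6, Vega, Ola), (29, eng, 1992, Fay, 15, 19, Gamma, Ned), (29, eng, 1992, Fay, 15, 19, Nova, Fay), (29, k2, 2004, Jo, 15, 19, Gamma, Ned), (29, k2, 2004, Jo, 15, 19, Nova, Fay), (29, p3, 2002, Jo, 15, 19, Gamma, Ned), (29, p3, 2002, Jo, 15, 19, Nova, Fay), (5, hr, 1990, Fay, 16, 38, Gamma, Gus), (5, hr, 1990, Fay, 16, 38, Lyra, Dee), (5, x3, 2024, Ola, 16, 38, Gamma, Gus), (5, x3, 2024, Ola, 16, 38, Lyra, Dee)}.
Filtering on year >= 1989 and mname != Ola leaves {(17, bio, 1990, Uma, 9, 6, Helix, Xia), (17, bio, 1990, Uma, 9, 6, Orion, Tai), (17, bio, 1990, Uma, 9, 6, Vega, Ola), (17, k2, 2022, Xia, 9, 6, Helix, Xia), (17, k2, 2022, Xia, 9, 6, Orion, Tai), (17, k2, 2022, Xia, 9, 6, Vega, Ola), (17, rd, 2017, Ned, 9, 6, Helix, Xia), (17, rd, 2017, Ned, 9, 6, Orion, Tai), (17, rd, 2017, Ned, 9, 6, Vega, Ola), (29, eng, 1992, Fay, 15, 19, Gamma, Ned), (29, eng, 1992, Fay, 15, 19, Nova, Fay), (29, k2, 2004, Jo, 15, 19, Gamma, Ned), (29, k2, 2004, Jo, 15, 19, Nova, Fay), (29, p3, 2002, Jo, 15, 19, Gamma, Ned), (29, p3, 2002, Jo, 15, 19, Nova, Fay), (5, hr, 1990, Fay, 16, 38, Gamma, Gus), (5, hr, 1990, Fay, 16, 38, Lyra, Dee)}.
π[title, mid]: project onto (title, mid) (10 duplicate(s) eliminated) → {(Gamma, 15), (Gamma, 16), (Helix, 9), (Lyra, 16), (Nova, 15), (Orion, 9), (Vega, 9)}

{(Gamma, 15), (Gamma, 16), (Helix, 9), (Lyra, 16), (Nova, 15), (Orion, 9), (Vega, 9)}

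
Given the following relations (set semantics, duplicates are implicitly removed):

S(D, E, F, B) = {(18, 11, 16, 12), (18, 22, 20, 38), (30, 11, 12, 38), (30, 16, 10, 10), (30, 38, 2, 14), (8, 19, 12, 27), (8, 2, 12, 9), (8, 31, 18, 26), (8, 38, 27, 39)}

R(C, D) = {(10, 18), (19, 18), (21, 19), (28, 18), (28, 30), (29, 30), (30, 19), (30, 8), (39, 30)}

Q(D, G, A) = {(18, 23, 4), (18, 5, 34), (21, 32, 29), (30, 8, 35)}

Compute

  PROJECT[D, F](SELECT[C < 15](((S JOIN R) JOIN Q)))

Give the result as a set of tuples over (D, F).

Natural join on D: {(18, 11, 16, 12, 10), (18, 11, 16, 12, 19), (18, 11, 16, 12, 28), (18, 22, 20, 38, 10), (18, 22, 20, 38, 19), (18, 22, 20, 38, 28), (30, 11, 12, 38, 28), (30, 11, 12, 38, 29), (30, 11, 12, 38, 39), (30, 16, 10, 10, 28), (30, 16, 10, 10, 29), (30, 16, 10, 10, 39), (30, 38, 2, 14, 28), (30, 38, 2, 14, 29), (30, 38, 2, 14, 39), (8, 19, 12, 27, 30), (8, 2, 12, 9, 30), (8, 31, 18, 26, 30), (8, 38, 27, 39, 30)}
Natural join on D: {(18, 11, 16, 12, 10, 23, 4), (18, 11, 16, 12, 10, 5, 34), (18, 11, 16, 12, 19, 23, 4), (18, 11, 16, 12, 19, 5, 34), (18, 11, 16, 12, 28, 23, 4), (18, 11, 16, 12, 28, 5, 34), (18, 22, 20, 38, 10, 23, 4), (18, 22, 20, 38, 10, 5, 34), (18, 22, 20, 38, 19, 23, 4), (18, 22, 20, 38, 19, 5, 34), (18, 22, 20, 38, 28, 23, 4), (18, 22, 20, 38, 28, 5, 34), (30, 11, 12, 38, 28, 8, 35), (30, 11, 12, 38, 29, 8, 35), (30, 11, 12, 38, 39, 8, 35), (30, 16, 10, 10, 28, 8, 35), (30, 16, 10, 10, 29, 8, 35), (30, 16, 10, 10, 39, 8, 35), (30, 38, 2, 14, 28, 8, 35), (30, 38, 2, 14, 29, 8, 35), (30, 38, 2, 14, 39, 8, 35)}
Filtering on C < 15 leaves {(18, 11, 16, 12, 10, 23, 4), (18, 11, 16, 12, 10, 5, 34), (18, 22, 20, 38, 10, 23, 4), (18, 22, 20, 38, 10, 5, 34)}.
π[D, F]: project onto (D, F) (2 duplicate(s) eliminated) → {(18, 16), (18, 20)}

{(18, 16), (18, 20)}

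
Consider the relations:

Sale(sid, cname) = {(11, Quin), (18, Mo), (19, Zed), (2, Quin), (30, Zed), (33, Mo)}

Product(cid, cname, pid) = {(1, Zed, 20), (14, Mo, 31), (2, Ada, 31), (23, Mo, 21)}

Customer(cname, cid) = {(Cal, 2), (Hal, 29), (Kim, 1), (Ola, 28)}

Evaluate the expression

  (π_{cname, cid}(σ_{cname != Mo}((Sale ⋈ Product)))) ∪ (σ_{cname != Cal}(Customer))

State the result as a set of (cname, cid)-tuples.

{(Hal, 29), (Kim, 1), (Ola, 28), (Zed, 1)}

Joining Sale and Product on cname yields {(18, Mo, 14, 31), (18, Mo, 23, 21), (19, Zed, 1, 20), (30, Zed, 1, 20), (33, Mo, 14, 31), (33, Mo, 23, 21)}.
Selection cname != Mo: {(19, Zed, 1, 20), (30, Zed, 1, 20)}
Projecting to cname, cid (1 duplicate(s) eliminated): {(Zed, 1)}
Selection cname != Cal: {(Hal, 29), (Kim, 1), (Ola, 28)}
Set union of the two operands is {(Hal, 29), (Kim, 1), (Ola, 28), (Zed, 1)}.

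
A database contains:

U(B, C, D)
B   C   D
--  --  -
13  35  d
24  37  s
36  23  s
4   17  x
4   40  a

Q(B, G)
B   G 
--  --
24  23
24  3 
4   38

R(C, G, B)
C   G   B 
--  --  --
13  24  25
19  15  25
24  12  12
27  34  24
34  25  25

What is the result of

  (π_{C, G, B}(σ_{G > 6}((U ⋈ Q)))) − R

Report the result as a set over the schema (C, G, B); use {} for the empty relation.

U ⋈ Q (natural join on B): {(24, 37, s, 23), (24, 37, s, 3), (4, 17, x, 38), (4, 40, a, 38)}
Selection G > 6: {(24, 37, s, 23), (4, 17, x, 38), (4, 40, a, 38)}
π[C, G, B]: project onto (C, G, B) → {(17, 38, 4), (37, 23, 24), (40, 38, 4)}
Taking the difference: {(17, 38, 4), (37, 23, 24), (40, 38, 4)}

{(17, 38, 4), (37, 23, 24), (40, 38, 4)}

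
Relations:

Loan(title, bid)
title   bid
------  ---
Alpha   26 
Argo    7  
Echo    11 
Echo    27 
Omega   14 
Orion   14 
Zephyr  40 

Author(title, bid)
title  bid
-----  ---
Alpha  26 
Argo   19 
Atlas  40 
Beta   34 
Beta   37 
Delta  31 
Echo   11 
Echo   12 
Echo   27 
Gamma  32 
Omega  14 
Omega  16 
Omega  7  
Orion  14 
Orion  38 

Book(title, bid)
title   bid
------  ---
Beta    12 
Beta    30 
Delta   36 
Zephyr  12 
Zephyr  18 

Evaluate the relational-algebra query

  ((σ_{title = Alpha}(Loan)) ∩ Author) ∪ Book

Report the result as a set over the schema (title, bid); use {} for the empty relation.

{(Alpha, 26), (Beta, 12), (Beta, 30), (Delta, 36), (Zephyr, 12), (Zephyr, 18)}

Apply σ_{title = Alpha}; surviving tuples: {(Alpha, 26)}
Intersection: {(Alpha, 26)} with {(Alpha, 26), (Argo, 19), (Atlas, 40), (Beta, 34), (Beta, 37), (Delta, 31), (Echo, 11), (Echo, 12), (Echo, 27), (Gamma, 32), (Omega, 14), (Omega, 16), (Omega, 7), (Orion, 14), (Orion, 38)} → {(Alpha, 26)}
Union: {(Alpha, 26)} with {(Beta, 12), (Beta, 30), (Delta, 36), (Zephyr, 12), (Zephyr, 18)} → {(Alpha, 26), (Beta, 12), (Beta, 30), (Delta, 36), (Zephyr, 12), (Zephyr, 18)}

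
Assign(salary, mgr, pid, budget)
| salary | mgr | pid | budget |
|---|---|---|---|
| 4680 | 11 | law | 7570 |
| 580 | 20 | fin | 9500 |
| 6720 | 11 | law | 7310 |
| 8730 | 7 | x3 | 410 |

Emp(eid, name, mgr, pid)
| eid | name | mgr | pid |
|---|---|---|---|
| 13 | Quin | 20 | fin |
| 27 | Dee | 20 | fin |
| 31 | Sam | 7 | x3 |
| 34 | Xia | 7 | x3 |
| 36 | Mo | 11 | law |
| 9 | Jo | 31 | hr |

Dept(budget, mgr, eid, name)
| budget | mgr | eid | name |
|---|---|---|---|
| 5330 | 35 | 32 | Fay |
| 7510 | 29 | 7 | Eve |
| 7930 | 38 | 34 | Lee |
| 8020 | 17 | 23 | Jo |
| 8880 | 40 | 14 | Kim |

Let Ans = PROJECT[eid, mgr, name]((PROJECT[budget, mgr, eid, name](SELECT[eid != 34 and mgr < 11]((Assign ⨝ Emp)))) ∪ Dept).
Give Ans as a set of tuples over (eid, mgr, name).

Natural join on mgr, pid: {(4680, 11, law, 7570, 36, Mo), (580, 20, fin, 9500, 13, Quin), (580, 20, fin, 9500, 27, Dee), (6720, 11, law, 7310, 36, Mo), (8730, 7, x3, 410, 31, Sam), (8730, 7, x3, 410, 34, Xia)}
σ[eid != 34 and mgr < 11]: keep tuples satisfying eid != 34 and mgr < 11 → {(8730, 7, x3, 410, 31, Sam)}
π_{budget, mgr, eid, name} gives {(410, 7, 31, Sam)}.
Union: {(410, 7, 31, Sam)} with {(5330, 35, 32, Fay), (7510, 29, 7, Eve), (7930, 38, 34, Lee), (8020, 17, 23, Jo), (8880, 40, 14, Kim)} → {(410, 7, 31, Sam), (5330, 35, 32, Fay), (7510, 29, 7, Eve), (7930, 38, 34, Lee), (8020, 17, 23, Jo), (8880, 40, 14, Kim)}
π_{eid, mgr, name} gives {(14, 40, Kim), (23, 17, Jo), (31, 7, Sam), (32, 35, Fay), (34, 38, Lee), (7, 29, Eve)}.

{(14, 40, Kim), (23, 17, Jo), (31, 7, Sam), (32, 35, Fay), (34, 38, Lee), (7, 29, Eve)}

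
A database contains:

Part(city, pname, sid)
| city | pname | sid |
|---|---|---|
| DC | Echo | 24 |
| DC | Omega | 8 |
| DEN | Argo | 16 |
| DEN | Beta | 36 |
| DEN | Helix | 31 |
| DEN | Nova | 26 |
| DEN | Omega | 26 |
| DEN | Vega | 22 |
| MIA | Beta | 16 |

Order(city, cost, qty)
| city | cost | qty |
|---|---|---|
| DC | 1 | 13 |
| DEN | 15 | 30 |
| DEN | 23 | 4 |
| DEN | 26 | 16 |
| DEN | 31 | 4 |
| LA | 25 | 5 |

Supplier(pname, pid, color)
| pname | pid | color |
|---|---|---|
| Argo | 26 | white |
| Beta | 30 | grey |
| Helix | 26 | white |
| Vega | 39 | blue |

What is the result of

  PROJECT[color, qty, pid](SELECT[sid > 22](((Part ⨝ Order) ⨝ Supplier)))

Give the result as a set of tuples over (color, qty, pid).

{(grey, 16, 30), (grey, 30, 30), (grey, 4, 30), (white, 16, 26), (white, 30, 26), (white, 4, 26)}

Natural join on city: {(DC, Echo, 24, 1, 13), (DC, Omega, 8, 1, 13), (DEN, Argo, 16, 15, 30), (DEN, Argo, 16, 23, 4), (DEN, Argo, 16, 26, 16), (DEN, Argo, 16, 31, 4), (DEN, Beta, 36, 15, 30), (DEN, Beta, 36, 23, 4), (DEN, Beta, 36, 26, 16), (DEN, Beta, 36, 31, 4), (DEN, Helix, 31, 15, 30), (DEN, Helix, 31, 23, 4), (DEN, Helix, 31, 26, 16), (DEN, Helix, 31, 31, 4), (DEN, Nova, 26, 15, 30), (DEN, Nova, 26, 23, 4), (DEN, Nova, 26, 26, 16), (DEN, Nova, 26, 31, 4), (DEN, Omega, 26, 15, 30), (DEN, Omega, 26, 23, 4), (DEN, Omega, 26, 26, 16), (DEN, Omega, 26, 31, 4), (DEN, Vega, 22, 15, 30), (DEN, Vega, 22, 23, 4), (DEN, Vega, 22, 26, 16), (DEN, Vega, 22, 31, 4)}
Natural join on pname: {(DEN, Argo, 16, 15, 30, 26, white), (DEN, Argo, 16, 23, 4, 26, white), (DEN, Argo, 16, 26, 16, 26, white), (DEN, Argo, 16, 31, 4, 26, white), (DEN, Beta, 36, 15, 30, 30, grey), (DEN, Beta, 36, 23, 4, 30, grey), (DEN, Beta, 36, 26, 16, 30, grey), (DEN, Beta, 36, 31, 4, 30, grey), (DEN, Helix, 31, 15, 30, 26, white), (DEN, Helix, 31, 23, 4, 26, white), (DEN, Helix, 31, 26, 16, 26, white), (DEN, Helix, 31, 31, 4, 26, white), (DEN, Vega, 22, 15, 30, 39, blue), (DEN, Vega, 22, 23, 4, 39, blue), (DEN, Vega, 22, 26, 16, 39, blue), (DEN, Vega, 22, 31, 4, 39, blue)}
Filtering on sid > 22 leaves {(DEN, Beta, 36, 15, 30, 30, grey), (DEN, Beta, 36, 23, 4, 30, grey), (DEN, Beta, 36, 26, 16, 30, grey), (DEN, Beta, 36, 31, 4, 30, grey), (DEN, Helix, 31, 15, 30, 26, white), (DEN, Helix, 31, 23, 4, 26, white), (DEN, Helix, 31, 26, 16, 26, white), (DEN, Helix, 31, 31, 4, 26, white)}.
Keep only column(s) color, qty, pid (2 duplicate(s) eliminated): {(grey, 16, 30), (grey, 30, 30), (grey, 4, 30), (white, 16, 26), (white, 30, 26), (white, 4, 26)}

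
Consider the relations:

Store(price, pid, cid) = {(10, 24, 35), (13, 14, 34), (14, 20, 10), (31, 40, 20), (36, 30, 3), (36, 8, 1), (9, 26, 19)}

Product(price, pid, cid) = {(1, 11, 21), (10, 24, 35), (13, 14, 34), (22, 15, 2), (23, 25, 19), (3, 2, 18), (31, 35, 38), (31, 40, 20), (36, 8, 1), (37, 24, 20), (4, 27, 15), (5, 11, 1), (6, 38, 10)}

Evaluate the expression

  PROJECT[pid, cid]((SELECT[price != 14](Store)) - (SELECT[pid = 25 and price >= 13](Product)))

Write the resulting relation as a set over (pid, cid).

{(14, 34), (24, 35), (26, 19), (30, 3), (40, 20), (8, 1)}

Apply σ_{price != 14}; surviving tuples: {(10, 24, 35), (13, 14, 34), (31, 40, 20), (36, 30, 3), (36, 8, 1), (9, 26, 19)}
Apply σ_{pid = 25 and price >= 13}; surviving tuples: {(23, 25, 19)}
Set difference of the two operands is {(10, 24, 35), (13, 14, 34), (31, 40, 20), (36, 30, 3), (36, 8, 1), (9, 26, 19)}.
π[pid, cid]: project onto (pid, cid) → {(14, 34), (24, 35), (26, 19), (30, 3), (40, 20), (8, 1)}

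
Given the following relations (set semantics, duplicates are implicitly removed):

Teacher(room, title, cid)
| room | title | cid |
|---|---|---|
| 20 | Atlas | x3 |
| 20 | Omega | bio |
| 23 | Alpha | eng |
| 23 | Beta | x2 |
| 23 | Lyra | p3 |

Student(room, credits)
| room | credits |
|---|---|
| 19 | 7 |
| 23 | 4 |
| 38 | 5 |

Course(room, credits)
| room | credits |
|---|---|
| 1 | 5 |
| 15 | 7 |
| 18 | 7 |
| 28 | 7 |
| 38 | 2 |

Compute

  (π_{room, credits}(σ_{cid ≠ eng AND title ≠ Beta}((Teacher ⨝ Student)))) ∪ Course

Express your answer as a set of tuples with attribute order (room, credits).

{(1, 5), (15, 7), (18, 7), (23, 4), (28, 7), (38, 2)}

Teacher ⋈ Student (natural join on room): {(23, Alpha, eng, 4), (23, Beta, x2, 4), (23, Lyra, p3, 4)}
σ[cid ≠ eng AND title ≠ Beta]: keep tuples satisfying cid ≠ eng AND title ≠ Beta → {(23, Lyra, p3, 4)}
Projecting to room, credits: {(23, 4)}
Taking the union: {(1, 5), (15, 7), (18, 7), (23, 4), (28, 7), (38, 2)}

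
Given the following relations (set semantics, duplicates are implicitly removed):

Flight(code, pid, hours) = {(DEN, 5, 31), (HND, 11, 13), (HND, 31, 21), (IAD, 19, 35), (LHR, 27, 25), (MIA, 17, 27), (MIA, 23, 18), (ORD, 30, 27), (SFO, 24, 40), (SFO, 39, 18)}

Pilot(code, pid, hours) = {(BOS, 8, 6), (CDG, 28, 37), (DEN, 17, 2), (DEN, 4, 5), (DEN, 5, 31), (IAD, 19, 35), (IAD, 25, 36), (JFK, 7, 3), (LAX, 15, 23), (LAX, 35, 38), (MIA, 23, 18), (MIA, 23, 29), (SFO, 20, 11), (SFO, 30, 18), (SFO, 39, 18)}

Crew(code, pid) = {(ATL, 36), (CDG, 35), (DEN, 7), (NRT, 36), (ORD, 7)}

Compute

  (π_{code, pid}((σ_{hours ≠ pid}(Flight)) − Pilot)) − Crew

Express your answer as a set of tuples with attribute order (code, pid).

σ[hours ≠ pid]: keep tuples satisfying hours ≠ pid → {(DEN, 5, 31), (HND, 11, 13), (HND, 31, 21), (IAD, 19, 35), (LHR, 27, 25), (MIA, 17, 27), (MIA, 23, 18), (ORD, 30, 27), (SFO, 24, 40), (SFO, 39, 18)}
Difference: {(DEN, 5, 31), (HND, 11, 13), (HND, 31, 21), (IAD, 19, 35), (LHR, 27, 25), (MIA, 17, 27), (MIA, 23, 18), (ORD, 30, 27), (SFO, 24, 40), (SFO, 39, 18)} with {(BOS, 8, 6), (CDG, 28, 37), (DEN, 17, 2), (DEN, 4, 5), (DEN, 5, 31), (IAD, 19, 35), (IAD, 25, 36), (JFK, 7, 3), (LAX, 15, 23), (LAX, 35, 38), (MIA, 23, 18), (MIA, 23, 29), (SFO, 20, 11), (SFO, 30, 18), (SFO, 39, 18)} → {(HND, 11, 13), (HND, 31, 21), (LHR, 27, 25), (MIA, 17, 27), (ORD, 30, 27), (SFO, 24, 40)}
Projecting to code, pid: {(HND, 11), (HND, 31), (LHR, 27), (MIA, 17), (ORD, 30), (SFO, 24)}
Difference: {(HND, 11), (HND, 31), (LHR, 27), (MIA, 17), (ORD, 30), (SFO, 24)} with {(ATL, 36), (CDG, 35), (DEN, 7), (NRT, 36), (ORD, 7)} → {(HND, 11), (HND, 31), (LHR, 27), (MIA, 17), (ORD, 30), (SFO, 24)}

{(HND, 11), (HND, 31), (LHR, 27), (MIA, 17), (ORD, 30), (SFO, 24)}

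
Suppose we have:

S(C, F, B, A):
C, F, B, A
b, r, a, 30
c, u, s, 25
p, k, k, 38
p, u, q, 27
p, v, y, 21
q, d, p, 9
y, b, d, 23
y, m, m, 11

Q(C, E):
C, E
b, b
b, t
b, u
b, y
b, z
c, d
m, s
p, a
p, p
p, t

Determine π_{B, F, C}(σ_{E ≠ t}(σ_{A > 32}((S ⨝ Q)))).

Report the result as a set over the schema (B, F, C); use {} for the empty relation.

Joining S and Q on C yields {(b, r, a, 30, b), (b, r, a, 30, t), (b, r, a, 30, u), (b, r, a, 30, y), (b, r, a, 30, z), (c, u, s, 25, d), (p, k, k, 38, a), (p, k, k, 38, p), (p, k, k, 38, t), (p, u, q, 27, a), (p, u, q, 27, p), (p, u, q, 27, t), (p, v, y, 21, a), (p, v, y, 21, p), (p, v, y, 21, t)}.
Filtering on A > 32 leaves {(p, k, k, 38, a), (p, k, k, 38, p), (p, k, k, 38, t)}.
Filtering on E ≠ t leaves {(p, k, k, 38, a), (p, k, k, 38, p)}.
Keep only column(s) B, F, C (1 duplicate(s) eliminated): {(k, k, p)}

{(k, k, p)}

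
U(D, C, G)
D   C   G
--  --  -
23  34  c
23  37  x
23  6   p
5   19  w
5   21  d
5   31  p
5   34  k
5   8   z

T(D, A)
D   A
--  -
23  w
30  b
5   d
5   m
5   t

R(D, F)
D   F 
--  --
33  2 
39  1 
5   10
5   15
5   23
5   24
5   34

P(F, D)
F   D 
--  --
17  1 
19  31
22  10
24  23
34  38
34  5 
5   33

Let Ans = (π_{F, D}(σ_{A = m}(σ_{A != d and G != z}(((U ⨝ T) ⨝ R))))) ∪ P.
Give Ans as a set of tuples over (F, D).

{(10, 5), (15, 5), (17, 1), (19, 31), (22, 10), (23, 5), (24, 23), (24, 5), (34, 38), (34, 5), (5, 33)}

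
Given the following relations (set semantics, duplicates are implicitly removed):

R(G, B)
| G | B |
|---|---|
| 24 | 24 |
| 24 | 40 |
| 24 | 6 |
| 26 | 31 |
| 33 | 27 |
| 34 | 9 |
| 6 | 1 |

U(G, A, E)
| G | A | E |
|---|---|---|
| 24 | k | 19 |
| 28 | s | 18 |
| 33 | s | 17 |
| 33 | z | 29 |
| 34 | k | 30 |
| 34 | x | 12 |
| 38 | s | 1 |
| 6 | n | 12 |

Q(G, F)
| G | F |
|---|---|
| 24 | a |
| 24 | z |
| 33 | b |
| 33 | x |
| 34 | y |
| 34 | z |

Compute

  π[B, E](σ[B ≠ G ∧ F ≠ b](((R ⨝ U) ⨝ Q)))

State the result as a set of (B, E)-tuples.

R ⋈ U (natural join on G): {(24, 24, k, 19), (24, 40, k, 19), (24, 6, k, 19), (33, 27, s, 17), (33, 27, z, 29), (34, 9, k, 30), (34, 9, x, 12), (6, 1, n, 12)}
(R ⨝ U) ⋈ Q (natural join on G): {(24, 24, k, 19, a), (24, 24, k, 19, z), (24, 40, k, 19, a), (24, 40, k, 19, z), (24, 6, k, 19, a), (24, 6, k, 19, z), (33, 27, s, 17, b), (33, 27, s, 17, x), (33, 27, z, 29, b), (33, 27, z, 29, x), (34, 9, k, 30, y), (34, 9, k, 30, z), (34, 9, x, 12, y), (34, 9, x, 12, z)}
Selection B ≠ G ∧ F ≠ b: {(24, 40, k, 19, a), (24, 40, k, 19, z), (24, 6, k, 19, a), (24, 6, k, 19, z), (33, 27, s, 17, x), (33, 27, z, 29, x), (34, 9, k, 30, y), (34, 9, k, 30, z), (34, 9, x, 12, y), (34, 9, x, 12, z)}
π_{B, E} gives {(27, 17), (27, 29), (40, 19), (6, 19), (9, 12), (9, 30)} (4 duplicate(s) eliminated).

{(27, 17), (27, 29), (40, 19), (6, 19), (9, 12), (9, 30)}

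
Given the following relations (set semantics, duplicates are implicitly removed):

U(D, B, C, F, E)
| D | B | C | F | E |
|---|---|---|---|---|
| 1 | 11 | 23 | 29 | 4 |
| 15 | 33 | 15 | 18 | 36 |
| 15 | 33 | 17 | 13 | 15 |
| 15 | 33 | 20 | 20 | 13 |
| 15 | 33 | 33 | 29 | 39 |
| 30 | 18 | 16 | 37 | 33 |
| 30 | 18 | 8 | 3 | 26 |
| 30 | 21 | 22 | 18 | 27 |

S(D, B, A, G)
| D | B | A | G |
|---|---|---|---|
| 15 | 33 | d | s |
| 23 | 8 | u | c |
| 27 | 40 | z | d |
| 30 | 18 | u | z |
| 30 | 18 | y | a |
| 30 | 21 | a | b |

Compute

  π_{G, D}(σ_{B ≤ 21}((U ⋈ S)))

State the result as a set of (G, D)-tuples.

{(a, 30), (b, 30), (z, 30)}

Natural join on D, B: {(15, 33, 15, 18, 36, d, s), (15, 33, 17, 13, 15, d, s), (15, 33, 20, 20, 13, d, s), (15, 33, 33, 29, 39, d, s), (30, 18, 16, 37, 33, u, z), (30, 18, 16, 37, 33, y, a), (30, 18, 8, 3, 26, u, z), (30, 18, 8, 3, 26, y, a), (30, 21, 22, 18, 27, a, b)}
Apply σ_{B ≤ 21}; surviving tuples: {(30, 18, 16, 37, 33, u, z), (30, 18, 16, 37, 33, y, a), (30, 18, 8, 3, 26, u, z), (30, 18, 8, 3, 26, y, a), (30, 21, 22, 18, 27, a, b)}
π[G, D]: project onto (G, D) (2 duplicate(s) eliminated) → {(a, 30), (b, 30), (z, 30)}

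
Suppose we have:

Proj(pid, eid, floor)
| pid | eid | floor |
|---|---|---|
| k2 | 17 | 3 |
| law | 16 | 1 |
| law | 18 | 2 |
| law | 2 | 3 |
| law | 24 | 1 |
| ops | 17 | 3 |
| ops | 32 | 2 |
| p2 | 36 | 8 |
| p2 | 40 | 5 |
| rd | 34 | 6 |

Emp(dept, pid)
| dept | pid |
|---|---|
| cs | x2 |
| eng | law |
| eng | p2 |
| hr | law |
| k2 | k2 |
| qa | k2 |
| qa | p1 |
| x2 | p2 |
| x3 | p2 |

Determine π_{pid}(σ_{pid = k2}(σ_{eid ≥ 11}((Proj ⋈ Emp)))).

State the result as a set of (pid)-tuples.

{k2}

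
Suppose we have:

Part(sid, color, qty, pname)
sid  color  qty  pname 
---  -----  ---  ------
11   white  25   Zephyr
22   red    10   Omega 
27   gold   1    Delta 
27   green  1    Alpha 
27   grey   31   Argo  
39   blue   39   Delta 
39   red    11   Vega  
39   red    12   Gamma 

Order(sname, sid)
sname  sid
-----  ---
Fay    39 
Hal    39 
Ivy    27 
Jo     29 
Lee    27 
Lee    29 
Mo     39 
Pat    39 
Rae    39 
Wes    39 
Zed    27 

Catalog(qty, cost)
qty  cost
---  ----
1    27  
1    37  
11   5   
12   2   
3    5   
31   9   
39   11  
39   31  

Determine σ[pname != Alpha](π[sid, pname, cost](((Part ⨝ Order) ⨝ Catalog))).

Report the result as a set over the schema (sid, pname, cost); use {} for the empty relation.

Joining Part and Order on sid yields {(27, gold, 1, Delta, Ivy), (27, gold, 1, Delta, Lee), (27, gold, 1, Delta, Zed), (27, green, 1, Alpha, Ivy), (27, green, 1, Alpha, Lee), (27, green, 1, Alpha, Zed), (27, grey, 31, Argo, Ivy), (27, grey, 31, Argo, Lee), (27, grey, 31, Argo, Zed), (39, blue, 39, Delta, Fay), (39, blue, 39, Delta, Hal), (39, blue, 39, Delta, Mo), (39, blue, 39, Delta, Pat), (39, blue, 39, Delta, Rae), (39, blue, 39, Delta, Wes), (39, red, 11, Vega, Fay), (39, red, 11, Vega, Hal), (39, red, 11, Vega, Mo), (39, red, 11, Vega, Pat), (39, red, 11, Vega, Rae), (39, red, 11, Vega, Wes), (39, red, 12, Gamma, Fay), (39, red, 12, Gamma, Hal), (39, red, 12, Gamma, Mo), (39, red, 12, Gamma, Pat), (39, red, 12, Gamma, Rae), (39, red, 12, Gamma, Wes)}.
Joining (Part ⨝ Order) and Catalog on qty yields {(27, gold, 1, Delta, Ivy, 27), (27, gold, 1, Delta, Ivy, 37), (27, gold, 1, Delta, Lee, 27), (27, gold, 1, Delta, Lee, 37), (27, gold, 1, Delta, Zed, 27), (27, gold, 1, Delta, Zed, 37), (27, green, 1, Alpha, Ivy, 27), (27, green, 1, Alpha, Ivy, 37), (27, green, 1, Alpha, Lee, 27), (27, green, 1, Alpha, Lee, 37), (27, green, 1, Alpha, Zed, 27), (27, green, 1, Alpha, Zed, 37), (27, grey, 31, Argo, Ivy, 9), (27, grey, 31, Argo, Lee, 9), (27, grey, 31, Argo, Zed, 9), (39, blue, 39, Delta, Fay, 11), (39, blue, 39, Delta, Fay, 31), (39, blue, 39, Delta, Hal, 11), (39, blue, 39, Delta, Hal, 31), (39, blue, 39, Delta, Mo, 11), (39, blue, 39, Delta, Mo, 31), (39, blue, 39, Delta, Pat, 11), (39, blue, 39, Delta, Pat, 31), (39, blue, 39, Delta, Rae, 11), (39, blue, 39, Delta, Rae, 31), (39, blue, 39, Delta, Wes, 11), (39, blue, 39, Delta, Wes, 31), (39, red, 11, Vega, Fay, 5), (39, red, 11, Vega, Hal, 5), (39, red, 11, Vega, Mo, 5), (39, red, 11, Vega, Pat, 5), (39, red, 11, Vega, Rae, 5), (39, red, 11, Vega, Wes, 5), (39, red, 12, Gamma, Fay, 2), (39, red, 12, Gamma, Hal, 2), (39, red, 12, Gamma, Mo, 2), (39, red, 12, Gamma, Pat, 2), (39, red, 12, Gamma, Rae, 2), (39, red, 12, Gamma, Wes, 2)}.
π[sid, pname, cost]: project onto (sid, pname, cost) (30 duplicate(s) eliminated) → {(27, Alpha, 27), (27, Alpha, 37), (27, Argo, 9), (27, Delta, 27), (27, Delta, 37), (39, Delta, 11), (39, Delta, 31), (39, Gamma, 2), (39, Vega, 5)}
Filtering on pname != Alpha leaves {(27, Argo, 9), (27, Delta, 27), (27, Delta, 37), (39, Delta, 11), (39, Delta, 31), (39, Gamma, 2), (39, Vega, 5)}.

{(27, Argo, 9), (27, Delta, 27), (27, Delta, 37), (39, Delta, 11), (39, Delta, 31), (39, Gamma, 2), (39, Vega, 5)}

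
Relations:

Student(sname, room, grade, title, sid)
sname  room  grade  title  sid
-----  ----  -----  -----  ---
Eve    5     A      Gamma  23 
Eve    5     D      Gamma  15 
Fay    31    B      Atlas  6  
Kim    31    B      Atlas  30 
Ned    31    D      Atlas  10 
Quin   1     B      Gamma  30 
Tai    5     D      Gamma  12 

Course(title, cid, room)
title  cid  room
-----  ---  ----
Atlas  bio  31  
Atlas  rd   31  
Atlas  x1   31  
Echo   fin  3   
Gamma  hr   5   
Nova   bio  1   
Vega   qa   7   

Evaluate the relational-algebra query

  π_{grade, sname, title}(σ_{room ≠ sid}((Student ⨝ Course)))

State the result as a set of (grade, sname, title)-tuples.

Student ⋈ Course (natural join on room, title): {(Eve, 5, A, Gamma, 23, hr), (Eve, 5, D, Gamma, 15, hr), (Fay, 31, B, Atlas, 6, bio), (Fay, 31, B, Atlas, 6, rd), (Fay, 31, B, Atlas, 6, x1), (Kim, 31, B, Atlas, 30, bio), (Kim, 31, B, Atlas, 30, rd), (Kim, 31, B, Atlas, 30, x1), (Ned, 31, D, Atlas, 10, bio), (Ned, 31, D, Atlas, 10, rd), (Ned, 31, D, Atlas, 10, x1), (Tai, 5, D, Gamma, 12, hr)}
σ[room ≠ sid]: keep tuples satisfying room ≠ sid → {(Eve, 5, A, Gamma, 23, hr), (Eve, 5, D, Gamma, 15, hr), (Fay, 31, B, Atlas, 6, bio), (Fay, 31, B, Atlas, 6, rd), (Fay, 31, B, Atlas, 6, x1), (Kim, 31, B, Atlas, 30, bio), (Kim, 31, B, Atlas, 30, rd), (Kim, 31, B, Atlas, 30, x1), (Ned, 31, D, Atlas, 10, bio), (Ned, 31, D, Atlas, 10, rd), (Ned, 31, D, Atlas, 10, x1), (Tai, 5, D, Gamma, 12, hr)}
Keep only column(s) grade, sname, title (6 duplicate(s) eliminated): {(A, Eve, Gamma), (B, Fay, Atlas), (B, Kim, Atlas), (D, Eve, Gamma), (D, Ned, Atlas), (D, Tai, Gamma)}

{(A, Eve, Gamma), (B, Fay, Atlas), (B, Kim, Atlas), (D, Eve, Gamma), (D, Ned, Atlas), (D, Tai, Gamma)}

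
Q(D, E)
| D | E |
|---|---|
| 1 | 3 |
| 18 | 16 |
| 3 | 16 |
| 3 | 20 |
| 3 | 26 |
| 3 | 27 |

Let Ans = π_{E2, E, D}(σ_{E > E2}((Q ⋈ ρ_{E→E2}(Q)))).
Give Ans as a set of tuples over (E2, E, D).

ρ[E→E2]: schema becomes (D, E2); tuples unchanged.
Joining Q and ρ_{E→E2}(Q) on D yields {(1, 3, 3), (18, 16, 16), (3, 16, 16), (3, 16, 20), (3, 16, 26), (3, 16, 27), (3, 20, 16), (3, 20, 20), (3, 20, 26), (3, 20, 27), (3, 26, 16), (3, 26, 20), (3, 26, 26), (3, 26, 27), (3, 27, 16), (3, 27, 20), (3, 27, 26), (3, 27, 27)}.
Apply σ_{E > E2}; surviving tuples: {(3, 20, 16), (3, 26, 16), (3, 26, 20), (3, 27, 16), (3, 27, 20), (3, 27, 26)}
Projecting to E2, E, D: {(16, 20, 3), (16, 26, 3), (16, 27, 3), (20, 26, 3), (20, 27, 3), (26, 27, 3)}

{(16, 20, 3), (16, 26, 3), (16, 27, 3), (20, 26, 3), (20, 27, 3), (26, 27, 3)}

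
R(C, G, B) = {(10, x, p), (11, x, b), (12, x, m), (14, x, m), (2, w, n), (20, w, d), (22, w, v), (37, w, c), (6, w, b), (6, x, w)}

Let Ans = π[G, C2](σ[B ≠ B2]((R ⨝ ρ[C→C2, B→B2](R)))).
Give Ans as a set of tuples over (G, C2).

ρ[C→C2, B→B2]: schema becomes (C2, G, B2); tuples unchanged.
Natural join on G: {(10, x, p, 10, p), (10, x, p, 11, b), (10, x, p, 12, m), (10, x, p, 14, m), (10, x, p, 6, w), (11, x, b, 10, p), (11, x, b, 11, b), (11, x, b, 12, m), (11, x, b, 14, m), (11, x, b, 6, w), (12, x, m, 10, p), (12, x, m, 11, b), (12, x, m, 12, m), (12, x, m, 14, m), (12, x, m, 6, w), (14, x, m, 10, p), (14, x, m, 11, b), (14, x, m, 12, m), (14, x, m, 14, m), (14, x, m, 6, w), (2, w, n, 2, n), (2, w, n, 20, d), (2, w, n, 22, v), (2, w, n, 37, c), (2, w, n, 6, b), (20, w, d, 2, n), (20, w, d, 20, d), (20, w, d, 22, v), (20, w, d, 37, c), (20, w, d, 6, b), (22, w, v, 2, n), (22, w, v, 20, d), (22, w, v, 22, v), (22, w, v, 37, c), (22, w, v, 6, b), (37, w, c, 2, n), (37, w, c, 20, d), (37, w, c, 22, v), (37, w, c, 37, c), (37, w, c, 6, b), (6, w, b, 2, n), (6, w, b, 20, d), (6, w, b, 22, v), (6, w, b, 37, c), (6, w, b, 6, b), (6, x, w, 10, p), (6, x, w, 11, b), (6, x, w, 12, m), (6, x, w, 14, m), (6, x, w, 6, w)}
Filtering on B ≠ B2 leaves {(10, x, p, 11, b), (10, x, p, 12, m), (10, x, p, 14, m), (10, x, p, 6, w), (11, x, b, 10, p), (11, x, b, 12, m), (11, x, b, 14, m), (11, x, b, 6, w), (12, x, m, 10, p), (12, x, m, 11, b), (12, x, m, 6, w), (14, x, m, 10, p), (14, x, m, 11, b), (14, x, m, 6, w), (2, w, n, 20, d), (2, w, n, 22, v), (2, w, n, 37, c), (2, w, n, 6, b), (20, w, d, 2, n), (20, w, d, 22, v), (20, w, d, 37, c), (20, w, d, 6, b), (22, w, v, 2, n), (22, w, v, 20, d), (22, w, v, 37, c), (22, w, v, 6, b), (37, w, c, 2, n), (37, w, c, 20, d), (37, w, c, 22, v), (37, w, c, 6, b), (6, w, b, 2, n), (6, w, b, 20, d), (6, w, b, 22, v), (6, w, b, 37, c), (6, x, w, 10, p), (6, x, w, 11, b), (6, x, w, 12, m), (6, x, w, 14, m)}.
Projecting to G, C2 (28 duplicate(s) eliminated): {(w, 2), (w, 20), (w, 22), (w, 37), (w, 6), (x, 10), (x, 11), (x, 12), (x, 14), (x, 6)}

{(w, 2), (w, 20), (w, 22), (w, 37), (w, 6), (x, 10), (x, 11), (x, 12), (x, 14), (x, 6)}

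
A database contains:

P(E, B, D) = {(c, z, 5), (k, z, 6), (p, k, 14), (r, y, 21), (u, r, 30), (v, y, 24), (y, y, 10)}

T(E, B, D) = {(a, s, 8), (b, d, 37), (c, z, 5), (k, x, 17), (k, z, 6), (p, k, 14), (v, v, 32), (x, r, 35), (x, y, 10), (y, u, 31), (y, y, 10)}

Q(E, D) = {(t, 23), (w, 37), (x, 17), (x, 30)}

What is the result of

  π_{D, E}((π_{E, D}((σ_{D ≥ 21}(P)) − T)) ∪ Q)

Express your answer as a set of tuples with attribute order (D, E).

Filtering on D ≥ 21 leaves {(r, y, 21), (u, r, 30), (v, y, 24)}.
Difference: {(r, y, 21), (u, r, 30), (v, y, 24)} with {(a, s, 8), (b, d, 37), (c, z, 5), (k, x, 17), (k, z, 6), (p, k, 14), (v, v, 32), (x, r, 35), (x, y, 10), (y, u, 31), (y, y, 10)} → {(r, y, 21), (u, r, 30), (v, y, 24)}
π[E, D]: project onto (E, D) → {(r, 21), (u, 30), (v, 24)}
Union: {(r, 21), (u, 30), (v, 24)} with {(t, 23), (w, 37), (x, 17), (x, 30)} → {(r, 21), (t, 23), (u, 30), (v, 24), (w, 37), (x, 17), (x, 30)}
π[D, E]: project onto (D, E) → {(17, x), (21, r), (23, t), (24, v), (30, u), (30, x), (37, w)}

{(17, x), (21, r), (23, t), (24, v), (30, u), (30, x), (37, w)}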